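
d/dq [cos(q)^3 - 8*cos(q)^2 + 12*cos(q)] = (-3*cos(q)^2 + 16*cos(q) - 12)*sin(q)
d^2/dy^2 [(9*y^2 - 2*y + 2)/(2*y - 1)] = 26/(8*y^3 - 12*y^2 + 6*y - 1)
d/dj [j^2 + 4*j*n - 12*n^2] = 2*j + 4*n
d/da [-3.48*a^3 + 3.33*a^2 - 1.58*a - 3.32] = -10.44*a^2 + 6.66*a - 1.58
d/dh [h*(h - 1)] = 2*h - 1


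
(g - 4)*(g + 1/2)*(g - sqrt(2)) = g^3 - 7*g^2/2 - sqrt(2)*g^2 - 2*g + 7*sqrt(2)*g/2 + 2*sqrt(2)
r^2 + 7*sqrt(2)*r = r*(r + 7*sqrt(2))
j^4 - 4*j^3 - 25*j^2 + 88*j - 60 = (j - 6)*(j - 2)*(j - 1)*(j + 5)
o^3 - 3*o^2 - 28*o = o*(o - 7)*(o + 4)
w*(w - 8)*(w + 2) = w^3 - 6*w^2 - 16*w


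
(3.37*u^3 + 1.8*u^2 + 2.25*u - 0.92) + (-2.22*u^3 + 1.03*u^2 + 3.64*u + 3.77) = 1.15*u^3 + 2.83*u^2 + 5.89*u + 2.85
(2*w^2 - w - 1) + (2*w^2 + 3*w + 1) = 4*w^2 + 2*w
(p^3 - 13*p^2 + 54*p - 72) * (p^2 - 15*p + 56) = p^5 - 28*p^4 + 305*p^3 - 1610*p^2 + 4104*p - 4032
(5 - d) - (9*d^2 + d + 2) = -9*d^2 - 2*d + 3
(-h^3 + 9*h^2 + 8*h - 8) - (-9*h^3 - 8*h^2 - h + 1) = 8*h^3 + 17*h^2 + 9*h - 9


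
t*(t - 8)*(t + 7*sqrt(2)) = t^3 - 8*t^2 + 7*sqrt(2)*t^2 - 56*sqrt(2)*t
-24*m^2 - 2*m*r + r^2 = (-6*m + r)*(4*m + r)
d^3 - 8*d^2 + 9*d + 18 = (d - 6)*(d - 3)*(d + 1)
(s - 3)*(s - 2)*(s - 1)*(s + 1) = s^4 - 5*s^3 + 5*s^2 + 5*s - 6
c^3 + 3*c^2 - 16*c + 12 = (c - 2)*(c - 1)*(c + 6)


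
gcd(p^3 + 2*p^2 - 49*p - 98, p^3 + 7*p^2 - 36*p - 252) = p + 7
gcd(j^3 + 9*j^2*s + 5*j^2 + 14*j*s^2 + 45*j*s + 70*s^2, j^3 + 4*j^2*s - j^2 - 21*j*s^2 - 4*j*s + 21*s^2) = j + 7*s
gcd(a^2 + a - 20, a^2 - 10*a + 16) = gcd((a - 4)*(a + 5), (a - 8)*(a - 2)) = 1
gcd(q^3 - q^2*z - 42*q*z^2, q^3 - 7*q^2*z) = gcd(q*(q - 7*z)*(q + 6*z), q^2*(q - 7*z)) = -q^2 + 7*q*z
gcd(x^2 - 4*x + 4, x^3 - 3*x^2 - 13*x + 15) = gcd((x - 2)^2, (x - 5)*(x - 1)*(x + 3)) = 1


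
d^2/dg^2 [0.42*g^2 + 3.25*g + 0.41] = 0.840000000000000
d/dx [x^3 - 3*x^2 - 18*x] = 3*x^2 - 6*x - 18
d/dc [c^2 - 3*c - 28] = 2*c - 3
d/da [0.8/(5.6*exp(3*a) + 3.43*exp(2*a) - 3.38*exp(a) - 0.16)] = (-13.44*exp(2*a) - 5.488*exp(a) + 2.704)*exp(a)/(5.6*exp(3*a) + 3.43*exp(2*a) - 3.38*exp(a) - 0.16)^2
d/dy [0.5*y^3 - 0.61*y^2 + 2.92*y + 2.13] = 1.5*y^2 - 1.22*y + 2.92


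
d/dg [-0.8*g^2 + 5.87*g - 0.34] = 5.87 - 1.6*g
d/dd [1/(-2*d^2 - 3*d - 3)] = (4*d + 3)/(2*d^2 + 3*d + 3)^2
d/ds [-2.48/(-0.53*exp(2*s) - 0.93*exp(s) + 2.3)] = (-2.6288*exp(s) - 2.3064)*exp(s)/(0.53*exp(2*s) + 0.93*exp(s) - 2.3)^2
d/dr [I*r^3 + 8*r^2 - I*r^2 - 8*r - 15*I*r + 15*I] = 3*I*r^2 + 2*r*(8 - I) - 8 - 15*I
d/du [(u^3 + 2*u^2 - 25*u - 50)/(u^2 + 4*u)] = (u^4 + 8*u^3 + 33*u^2 + 100*u + 200)/(u^2*(u^2 + 8*u + 16))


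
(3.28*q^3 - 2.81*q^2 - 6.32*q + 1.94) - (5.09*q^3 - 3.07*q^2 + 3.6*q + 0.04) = -1.81*q^3 + 0.26*q^2 - 9.92*q + 1.9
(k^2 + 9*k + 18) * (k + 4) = k^3 + 13*k^2 + 54*k + 72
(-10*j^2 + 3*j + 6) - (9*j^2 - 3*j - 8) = -19*j^2 + 6*j + 14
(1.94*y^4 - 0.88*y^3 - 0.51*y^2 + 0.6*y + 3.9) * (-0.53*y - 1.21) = -1.0282*y^5 - 1.881*y^4 + 1.3351*y^3 + 0.2991*y^2 - 2.793*y - 4.719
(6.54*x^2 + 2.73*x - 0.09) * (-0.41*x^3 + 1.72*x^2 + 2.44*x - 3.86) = -2.6814*x^5 + 10.1295*x^4 + 20.6901*x^3 - 18.738*x^2 - 10.7574*x + 0.3474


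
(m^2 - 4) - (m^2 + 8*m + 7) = -8*m - 11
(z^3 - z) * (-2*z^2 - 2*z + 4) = -2*z^5 - 2*z^4 + 6*z^3 + 2*z^2 - 4*z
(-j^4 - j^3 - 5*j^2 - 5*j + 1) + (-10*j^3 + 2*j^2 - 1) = -j^4 - 11*j^3 - 3*j^2 - 5*j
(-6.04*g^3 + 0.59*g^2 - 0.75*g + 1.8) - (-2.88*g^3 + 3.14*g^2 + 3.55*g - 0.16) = -3.16*g^3 - 2.55*g^2 - 4.3*g + 1.96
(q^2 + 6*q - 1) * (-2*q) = -2*q^3 - 12*q^2 + 2*q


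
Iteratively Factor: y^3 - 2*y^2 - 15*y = (y - 5)*(y^2 + 3*y) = y*(y - 5)*(y + 3)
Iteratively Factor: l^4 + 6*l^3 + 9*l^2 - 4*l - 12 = (l + 2)*(l^3 + 4*l^2 + l - 6) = (l + 2)*(l + 3)*(l^2 + l - 2) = (l + 2)^2*(l + 3)*(l - 1)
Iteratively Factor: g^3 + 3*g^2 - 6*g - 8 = (g + 4)*(g^2 - g - 2) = (g - 2)*(g + 4)*(g + 1)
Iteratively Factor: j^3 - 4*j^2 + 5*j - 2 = (j - 1)*(j^2 - 3*j + 2) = (j - 1)^2*(j - 2)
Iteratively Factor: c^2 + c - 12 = (c - 3)*(c + 4)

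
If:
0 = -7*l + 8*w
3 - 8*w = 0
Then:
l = 3/7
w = 3/8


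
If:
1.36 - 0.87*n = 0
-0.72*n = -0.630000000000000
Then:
No Solution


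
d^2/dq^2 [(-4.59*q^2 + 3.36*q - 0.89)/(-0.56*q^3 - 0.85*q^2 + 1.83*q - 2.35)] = (2.878848*q^6 - 6.32217600000001*q^5 + 21.97608*q^4 - 75.250286*q^3 - 3.56431199999999*q^2 + 24.93579*q + 24.202682)/(0.175616*q^9 + 0.79968*q^8 - 0.507864*q^7 - 2.401475*q^6 + 8.371227*q^5 - 0.816360000000005*q^4 - 18.783237*q^3 + 37.69212*q^2 - 30.318525*q + 12.977875)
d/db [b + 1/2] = 1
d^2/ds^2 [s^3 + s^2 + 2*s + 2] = 6*s + 2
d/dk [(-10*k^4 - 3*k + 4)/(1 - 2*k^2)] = (40*k^5 - 40*k^3 - 6*k^2 + 16*k - 3)/(4*k^4 - 4*k^2 + 1)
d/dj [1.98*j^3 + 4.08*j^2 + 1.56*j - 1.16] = 5.94*j^2 + 8.16*j + 1.56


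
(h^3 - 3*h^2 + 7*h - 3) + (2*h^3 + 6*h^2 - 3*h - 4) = 3*h^3 + 3*h^2 + 4*h - 7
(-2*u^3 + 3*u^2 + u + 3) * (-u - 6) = 2*u^4 + 9*u^3 - 19*u^2 - 9*u - 18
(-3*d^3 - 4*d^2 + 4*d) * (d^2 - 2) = -3*d^5 - 4*d^4 + 10*d^3 + 8*d^2 - 8*d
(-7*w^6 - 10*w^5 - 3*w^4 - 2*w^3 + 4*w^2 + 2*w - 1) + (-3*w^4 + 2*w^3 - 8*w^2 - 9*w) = -7*w^6 - 10*w^5 - 6*w^4 - 4*w^2 - 7*w - 1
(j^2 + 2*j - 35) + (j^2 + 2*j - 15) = 2*j^2 + 4*j - 50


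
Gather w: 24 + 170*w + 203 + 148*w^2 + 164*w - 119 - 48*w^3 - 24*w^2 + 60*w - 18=-48*w^3 + 124*w^2 + 394*w + 90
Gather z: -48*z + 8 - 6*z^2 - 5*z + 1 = -6*z^2 - 53*z + 9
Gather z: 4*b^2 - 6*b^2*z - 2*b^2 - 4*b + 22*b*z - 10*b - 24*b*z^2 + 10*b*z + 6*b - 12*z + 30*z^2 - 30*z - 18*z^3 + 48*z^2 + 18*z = 2*b^2 - 8*b - 18*z^3 + z^2*(78 - 24*b) + z*(-6*b^2 + 32*b - 24)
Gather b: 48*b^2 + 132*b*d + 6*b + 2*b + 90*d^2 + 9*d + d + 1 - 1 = 48*b^2 + b*(132*d + 8) + 90*d^2 + 10*d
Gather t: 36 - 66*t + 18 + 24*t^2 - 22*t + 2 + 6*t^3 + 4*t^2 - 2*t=6*t^3 + 28*t^2 - 90*t + 56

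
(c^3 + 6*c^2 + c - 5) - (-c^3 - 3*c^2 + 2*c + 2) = 2*c^3 + 9*c^2 - c - 7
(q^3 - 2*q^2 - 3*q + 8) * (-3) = -3*q^3 + 6*q^2 + 9*q - 24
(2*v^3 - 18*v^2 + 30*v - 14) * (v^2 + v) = 2*v^5 - 16*v^4 + 12*v^3 + 16*v^2 - 14*v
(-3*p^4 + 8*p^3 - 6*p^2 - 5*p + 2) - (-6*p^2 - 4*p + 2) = -3*p^4 + 8*p^3 - p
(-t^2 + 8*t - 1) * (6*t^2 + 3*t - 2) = -6*t^4 + 45*t^3 + 20*t^2 - 19*t + 2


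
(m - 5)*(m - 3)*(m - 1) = m^3 - 9*m^2 + 23*m - 15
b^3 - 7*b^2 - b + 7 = (b - 7)*(b - 1)*(b + 1)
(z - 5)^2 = z^2 - 10*z + 25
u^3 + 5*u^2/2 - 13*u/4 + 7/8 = (u - 1/2)^2*(u + 7/2)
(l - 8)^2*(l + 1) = l^3 - 15*l^2 + 48*l + 64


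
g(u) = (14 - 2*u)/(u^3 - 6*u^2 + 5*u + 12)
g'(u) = (14 - 2*u)*(-3*u^2 + 12*u - 5)/(u^3 - 6*u^2 + 5*u + 12)^2 - 2/(u^3 - 6*u^2 + 5*u + 12) = 2*(2*u^3 - 27*u^2 + 84*u - 47)/(u^6 - 12*u^5 + 46*u^4 - 36*u^3 - 119*u^2 + 120*u + 144)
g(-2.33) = -0.42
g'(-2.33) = -0.41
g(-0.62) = 2.40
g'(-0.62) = -5.44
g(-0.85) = 5.61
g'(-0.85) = -35.47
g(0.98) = 1.00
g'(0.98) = 0.15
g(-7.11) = -0.04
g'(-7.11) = -0.01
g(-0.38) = 1.61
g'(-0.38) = -1.97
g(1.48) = 1.16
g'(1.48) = 0.55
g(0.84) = 0.98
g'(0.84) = 0.07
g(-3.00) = -0.24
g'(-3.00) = -0.17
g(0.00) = 1.17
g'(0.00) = -0.65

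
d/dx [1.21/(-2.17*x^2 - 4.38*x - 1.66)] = (5.2514*x + 5.2998)/(2.17*x^2 + 4.38*x + 1.66)^2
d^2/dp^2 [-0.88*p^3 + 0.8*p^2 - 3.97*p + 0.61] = 1.6 - 5.28*p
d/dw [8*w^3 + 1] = 24*w^2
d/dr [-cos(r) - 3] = sin(r)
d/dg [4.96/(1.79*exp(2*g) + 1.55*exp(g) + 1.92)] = (-17.7568*exp(g) - 7.688)*exp(g)/(1.79*exp(2*g) + 1.55*exp(g) + 1.92)^2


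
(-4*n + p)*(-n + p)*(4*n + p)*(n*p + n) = 16*n^4*p + 16*n^4 - 16*n^3*p^2 - 16*n^3*p - n^2*p^3 - n^2*p^2 + n*p^4 + n*p^3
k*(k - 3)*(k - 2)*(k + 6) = k^4 + k^3 - 24*k^2 + 36*k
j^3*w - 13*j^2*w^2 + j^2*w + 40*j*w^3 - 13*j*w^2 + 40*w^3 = (j - 8*w)*(j - 5*w)*(j*w + w)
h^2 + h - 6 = (h - 2)*(h + 3)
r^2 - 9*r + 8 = (r - 8)*(r - 1)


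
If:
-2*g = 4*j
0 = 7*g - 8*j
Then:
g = 0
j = 0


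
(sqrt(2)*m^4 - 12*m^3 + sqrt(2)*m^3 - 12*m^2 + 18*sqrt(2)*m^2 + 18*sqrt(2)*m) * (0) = 0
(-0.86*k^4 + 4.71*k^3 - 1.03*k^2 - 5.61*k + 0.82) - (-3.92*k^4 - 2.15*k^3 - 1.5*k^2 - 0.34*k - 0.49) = 3.06*k^4 + 6.86*k^3 + 0.47*k^2 - 5.27*k + 1.31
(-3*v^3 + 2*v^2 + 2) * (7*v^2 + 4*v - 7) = -21*v^5 + 2*v^4 + 29*v^3 + 8*v - 14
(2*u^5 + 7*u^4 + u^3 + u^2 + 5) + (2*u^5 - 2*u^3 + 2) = 4*u^5 + 7*u^4 - u^3 + u^2 + 7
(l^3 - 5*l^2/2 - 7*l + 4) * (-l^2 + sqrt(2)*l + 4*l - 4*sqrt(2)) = -l^5 + sqrt(2)*l^4 + 13*l^4/2 - 13*sqrt(2)*l^3/2 - 3*l^3 - 32*l^2 + 3*sqrt(2)*l^2 + 16*l + 32*sqrt(2)*l - 16*sqrt(2)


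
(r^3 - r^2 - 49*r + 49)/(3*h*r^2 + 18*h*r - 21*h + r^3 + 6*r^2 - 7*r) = (r - 7)/(3*h + r)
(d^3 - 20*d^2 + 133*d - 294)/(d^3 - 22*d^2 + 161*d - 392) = (d - 6)/(d - 8)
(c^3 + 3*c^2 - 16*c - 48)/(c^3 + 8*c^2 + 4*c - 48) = (c^2 - c - 12)/(c^2 + 4*c - 12)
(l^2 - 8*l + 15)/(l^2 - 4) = (l^2 - 8*l + 15)/(l^2 - 4)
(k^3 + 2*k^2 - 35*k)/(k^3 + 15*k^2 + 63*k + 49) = k*(k - 5)/(k^2 + 8*k + 7)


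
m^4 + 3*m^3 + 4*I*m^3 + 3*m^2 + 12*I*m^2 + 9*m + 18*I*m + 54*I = (m + 3)*(m - 2*I)*(m + 3*I)^2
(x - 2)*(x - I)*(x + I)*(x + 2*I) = x^4 - 2*x^3 + 2*I*x^3 + x^2 - 4*I*x^2 - 2*x + 2*I*x - 4*I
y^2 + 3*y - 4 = (y - 1)*(y + 4)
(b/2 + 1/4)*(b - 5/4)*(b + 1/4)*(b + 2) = b^4/2 + 3*b^3/4 - 29*b^2/32 - 57*b/64 - 5/32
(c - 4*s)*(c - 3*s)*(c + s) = c^3 - 6*c^2*s + 5*c*s^2 + 12*s^3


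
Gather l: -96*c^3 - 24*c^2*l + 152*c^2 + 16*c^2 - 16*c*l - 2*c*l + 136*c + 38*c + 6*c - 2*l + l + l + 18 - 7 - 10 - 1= -96*c^3 + 168*c^2 + 180*c + l*(-24*c^2 - 18*c)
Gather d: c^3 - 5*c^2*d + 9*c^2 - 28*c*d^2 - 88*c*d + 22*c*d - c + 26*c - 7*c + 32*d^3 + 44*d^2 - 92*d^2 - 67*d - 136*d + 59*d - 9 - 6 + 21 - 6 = c^3 + 9*c^2 + 18*c + 32*d^3 + d^2*(-28*c - 48) + d*(-5*c^2 - 66*c - 144)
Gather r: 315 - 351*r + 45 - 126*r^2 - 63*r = -126*r^2 - 414*r + 360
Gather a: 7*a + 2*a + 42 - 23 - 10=9*a + 9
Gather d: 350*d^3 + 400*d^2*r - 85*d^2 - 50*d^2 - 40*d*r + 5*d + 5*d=350*d^3 + d^2*(400*r - 135) + d*(10 - 40*r)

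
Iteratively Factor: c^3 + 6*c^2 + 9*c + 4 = (c + 1)*(c^2 + 5*c + 4) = (c + 1)^2*(c + 4)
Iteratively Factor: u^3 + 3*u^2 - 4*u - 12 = (u + 2)*(u^2 + u - 6) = (u - 2)*(u + 2)*(u + 3)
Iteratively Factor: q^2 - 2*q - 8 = (q + 2)*(q - 4)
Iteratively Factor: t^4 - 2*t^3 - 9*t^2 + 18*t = (t + 3)*(t^3 - 5*t^2 + 6*t) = (t - 2)*(t + 3)*(t^2 - 3*t) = (t - 3)*(t - 2)*(t + 3)*(t)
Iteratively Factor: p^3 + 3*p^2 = (p)*(p^2 + 3*p) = p*(p + 3)*(p)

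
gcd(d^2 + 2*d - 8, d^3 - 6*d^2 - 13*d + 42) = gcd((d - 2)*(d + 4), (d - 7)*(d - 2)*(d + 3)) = d - 2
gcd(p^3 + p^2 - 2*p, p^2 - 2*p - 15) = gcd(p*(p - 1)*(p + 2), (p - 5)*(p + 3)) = 1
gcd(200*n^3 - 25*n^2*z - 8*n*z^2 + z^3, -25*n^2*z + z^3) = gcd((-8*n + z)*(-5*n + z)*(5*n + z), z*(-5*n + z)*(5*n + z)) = -25*n^2 + z^2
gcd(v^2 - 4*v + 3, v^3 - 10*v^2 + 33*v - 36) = v - 3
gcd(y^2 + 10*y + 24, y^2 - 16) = y + 4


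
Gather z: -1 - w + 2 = 1 - w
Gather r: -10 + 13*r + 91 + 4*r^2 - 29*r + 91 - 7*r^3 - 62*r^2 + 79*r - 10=-7*r^3 - 58*r^2 + 63*r + 162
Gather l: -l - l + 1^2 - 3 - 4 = -2*l - 6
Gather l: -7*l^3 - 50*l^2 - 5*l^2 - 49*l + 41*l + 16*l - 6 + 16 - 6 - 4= -7*l^3 - 55*l^2 + 8*l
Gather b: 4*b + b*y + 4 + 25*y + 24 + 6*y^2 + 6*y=b*(y + 4) + 6*y^2 + 31*y + 28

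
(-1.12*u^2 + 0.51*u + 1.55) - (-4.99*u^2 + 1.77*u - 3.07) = 3.87*u^2 - 1.26*u + 4.62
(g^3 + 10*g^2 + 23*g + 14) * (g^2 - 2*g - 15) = g^5 + 8*g^4 - 12*g^3 - 182*g^2 - 373*g - 210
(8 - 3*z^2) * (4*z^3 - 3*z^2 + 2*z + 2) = -12*z^5 + 9*z^4 + 26*z^3 - 30*z^2 + 16*z + 16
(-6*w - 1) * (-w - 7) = 6*w^2 + 43*w + 7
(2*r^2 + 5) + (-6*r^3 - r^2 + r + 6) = -6*r^3 + r^2 + r + 11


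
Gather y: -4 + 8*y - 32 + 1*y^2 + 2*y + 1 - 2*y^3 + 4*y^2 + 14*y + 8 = -2*y^3 + 5*y^2 + 24*y - 27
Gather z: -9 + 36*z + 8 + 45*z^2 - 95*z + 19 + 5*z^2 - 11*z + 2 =50*z^2 - 70*z + 20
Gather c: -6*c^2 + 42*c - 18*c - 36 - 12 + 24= -6*c^2 + 24*c - 24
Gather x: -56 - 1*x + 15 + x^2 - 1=x^2 - x - 42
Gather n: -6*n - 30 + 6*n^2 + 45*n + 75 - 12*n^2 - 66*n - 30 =-6*n^2 - 27*n + 15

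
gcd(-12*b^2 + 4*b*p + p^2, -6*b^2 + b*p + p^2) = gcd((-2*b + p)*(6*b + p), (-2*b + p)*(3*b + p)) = -2*b + p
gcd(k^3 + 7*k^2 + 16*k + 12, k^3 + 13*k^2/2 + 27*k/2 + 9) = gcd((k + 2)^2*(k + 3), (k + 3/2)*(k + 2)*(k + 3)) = k^2 + 5*k + 6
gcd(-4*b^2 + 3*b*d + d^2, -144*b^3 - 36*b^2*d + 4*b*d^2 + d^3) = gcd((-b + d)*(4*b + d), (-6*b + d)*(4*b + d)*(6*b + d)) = 4*b + d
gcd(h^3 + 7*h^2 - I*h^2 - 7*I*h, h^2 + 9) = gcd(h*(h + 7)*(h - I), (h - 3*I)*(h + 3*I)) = 1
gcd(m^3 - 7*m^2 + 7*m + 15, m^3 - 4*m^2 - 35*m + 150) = m - 5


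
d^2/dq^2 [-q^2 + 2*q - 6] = -2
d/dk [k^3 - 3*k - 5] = 3*k^2 - 3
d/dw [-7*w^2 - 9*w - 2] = -14*w - 9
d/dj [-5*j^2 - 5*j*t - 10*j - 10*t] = -10*j - 5*t - 10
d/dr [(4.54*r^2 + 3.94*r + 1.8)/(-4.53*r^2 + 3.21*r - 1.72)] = (32.4216*r^2 + 0.6904*r - 12.5548)/(20.5209*r^4 - 29.0826*r^3 + 25.8873*r^2 - 11.0424*r + 2.9584)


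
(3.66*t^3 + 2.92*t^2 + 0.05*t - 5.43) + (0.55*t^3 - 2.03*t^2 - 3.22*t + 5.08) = 4.21*t^3 + 0.89*t^2 - 3.17*t - 0.35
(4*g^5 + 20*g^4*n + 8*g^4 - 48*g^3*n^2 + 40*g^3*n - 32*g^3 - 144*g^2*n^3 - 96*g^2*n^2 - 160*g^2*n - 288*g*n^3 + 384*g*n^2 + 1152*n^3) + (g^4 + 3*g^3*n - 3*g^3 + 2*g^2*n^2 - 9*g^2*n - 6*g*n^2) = 4*g^5 + 20*g^4*n + 9*g^4 - 48*g^3*n^2 + 43*g^3*n - 35*g^3 - 144*g^2*n^3 - 94*g^2*n^2 - 169*g^2*n - 288*g*n^3 + 378*g*n^2 + 1152*n^3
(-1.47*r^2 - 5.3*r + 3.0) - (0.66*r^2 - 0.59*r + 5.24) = -2.13*r^2 - 4.71*r - 2.24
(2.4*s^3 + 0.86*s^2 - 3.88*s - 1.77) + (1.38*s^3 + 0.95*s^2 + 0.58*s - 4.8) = 3.78*s^3 + 1.81*s^2 - 3.3*s - 6.57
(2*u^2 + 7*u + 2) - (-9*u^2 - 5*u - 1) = 11*u^2 + 12*u + 3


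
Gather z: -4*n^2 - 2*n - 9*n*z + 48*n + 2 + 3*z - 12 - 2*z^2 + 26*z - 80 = -4*n^2 + 46*n - 2*z^2 + z*(29 - 9*n) - 90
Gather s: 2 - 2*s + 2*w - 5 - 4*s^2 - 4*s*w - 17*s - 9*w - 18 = -4*s^2 + s*(-4*w - 19) - 7*w - 21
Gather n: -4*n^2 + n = -4*n^2 + n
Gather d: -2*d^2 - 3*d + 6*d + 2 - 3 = -2*d^2 + 3*d - 1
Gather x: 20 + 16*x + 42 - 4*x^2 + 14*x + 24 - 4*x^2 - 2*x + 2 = -8*x^2 + 28*x + 88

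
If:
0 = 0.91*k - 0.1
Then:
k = 0.11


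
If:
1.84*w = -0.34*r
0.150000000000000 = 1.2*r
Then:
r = 0.12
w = -0.02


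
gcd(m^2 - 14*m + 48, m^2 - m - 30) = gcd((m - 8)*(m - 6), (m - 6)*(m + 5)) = m - 6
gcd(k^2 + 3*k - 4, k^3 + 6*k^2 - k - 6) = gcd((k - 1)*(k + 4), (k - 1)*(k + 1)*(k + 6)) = k - 1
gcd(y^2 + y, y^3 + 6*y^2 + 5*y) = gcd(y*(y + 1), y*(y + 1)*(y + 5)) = y^2 + y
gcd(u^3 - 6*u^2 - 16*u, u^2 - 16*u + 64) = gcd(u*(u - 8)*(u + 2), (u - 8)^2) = u - 8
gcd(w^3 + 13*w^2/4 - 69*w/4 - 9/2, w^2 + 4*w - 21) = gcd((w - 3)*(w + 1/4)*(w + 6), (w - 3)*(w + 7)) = w - 3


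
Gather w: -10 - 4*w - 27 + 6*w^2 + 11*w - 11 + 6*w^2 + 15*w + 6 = 12*w^2 + 22*w - 42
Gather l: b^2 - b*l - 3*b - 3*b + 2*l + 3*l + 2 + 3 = b^2 - 6*b + l*(5 - b) + 5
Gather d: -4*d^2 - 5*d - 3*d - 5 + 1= -4*d^2 - 8*d - 4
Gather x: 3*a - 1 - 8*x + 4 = 3*a - 8*x + 3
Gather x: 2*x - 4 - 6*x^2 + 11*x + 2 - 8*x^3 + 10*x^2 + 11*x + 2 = -8*x^3 + 4*x^2 + 24*x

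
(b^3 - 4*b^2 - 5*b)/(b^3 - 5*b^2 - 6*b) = (b - 5)/(b - 6)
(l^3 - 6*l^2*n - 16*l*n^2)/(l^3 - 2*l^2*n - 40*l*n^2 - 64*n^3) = l/(l + 4*n)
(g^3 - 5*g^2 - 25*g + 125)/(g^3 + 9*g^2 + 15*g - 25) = (g^2 - 10*g + 25)/(g^2 + 4*g - 5)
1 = 1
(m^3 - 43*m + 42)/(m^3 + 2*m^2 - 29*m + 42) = (m^2 - 7*m + 6)/(m^2 - 5*m + 6)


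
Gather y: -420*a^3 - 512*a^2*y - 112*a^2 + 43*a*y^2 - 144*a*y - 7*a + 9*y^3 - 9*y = -420*a^3 - 112*a^2 + 43*a*y^2 - 7*a + 9*y^3 + y*(-512*a^2 - 144*a - 9)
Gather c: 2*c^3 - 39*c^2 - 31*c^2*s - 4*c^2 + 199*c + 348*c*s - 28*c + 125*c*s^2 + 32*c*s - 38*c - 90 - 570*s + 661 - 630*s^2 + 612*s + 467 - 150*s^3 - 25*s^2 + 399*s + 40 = 2*c^3 + c^2*(-31*s - 43) + c*(125*s^2 + 380*s + 133) - 150*s^3 - 655*s^2 + 441*s + 1078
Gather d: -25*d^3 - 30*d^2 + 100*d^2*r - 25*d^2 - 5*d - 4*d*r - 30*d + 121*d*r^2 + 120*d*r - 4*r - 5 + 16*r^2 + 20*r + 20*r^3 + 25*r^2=-25*d^3 + d^2*(100*r - 55) + d*(121*r^2 + 116*r - 35) + 20*r^3 + 41*r^2 + 16*r - 5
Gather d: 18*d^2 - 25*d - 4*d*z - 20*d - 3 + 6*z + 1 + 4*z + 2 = 18*d^2 + d*(-4*z - 45) + 10*z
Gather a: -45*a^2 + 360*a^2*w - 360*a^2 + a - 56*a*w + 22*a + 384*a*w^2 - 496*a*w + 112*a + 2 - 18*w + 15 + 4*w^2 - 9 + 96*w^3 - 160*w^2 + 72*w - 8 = a^2*(360*w - 405) + a*(384*w^2 - 552*w + 135) + 96*w^3 - 156*w^2 + 54*w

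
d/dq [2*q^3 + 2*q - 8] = 6*q^2 + 2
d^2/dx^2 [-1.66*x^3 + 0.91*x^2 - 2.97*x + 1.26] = 1.82 - 9.96*x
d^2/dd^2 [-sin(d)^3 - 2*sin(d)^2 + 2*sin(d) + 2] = 9*sin(d)^3 + 8*sin(d)^2 - 8*sin(d) - 4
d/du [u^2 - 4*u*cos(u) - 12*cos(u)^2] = 4*u*sin(u) + 2*u + 12*sin(2*u) - 4*cos(u)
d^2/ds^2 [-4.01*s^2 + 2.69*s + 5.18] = -8.02000000000000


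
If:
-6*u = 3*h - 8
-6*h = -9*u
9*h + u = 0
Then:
No Solution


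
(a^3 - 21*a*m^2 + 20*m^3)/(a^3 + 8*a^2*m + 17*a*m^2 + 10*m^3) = (a^2 - 5*a*m + 4*m^2)/(a^2 + 3*a*m + 2*m^2)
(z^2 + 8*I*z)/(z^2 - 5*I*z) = (z + 8*I)/(z - 5*I)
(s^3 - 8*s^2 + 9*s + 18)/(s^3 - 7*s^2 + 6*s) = (s^2 - 2*s - 3)/(s*(s - 1))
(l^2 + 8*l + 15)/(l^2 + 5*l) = (l + 3)/l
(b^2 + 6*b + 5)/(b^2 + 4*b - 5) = (b + 1)/(b - 1)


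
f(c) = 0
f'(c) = 0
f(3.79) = 0.00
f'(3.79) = 0.00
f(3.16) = 0.00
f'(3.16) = 0.00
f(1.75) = 0.00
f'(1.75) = 0.00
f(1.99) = 0.00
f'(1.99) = 0.00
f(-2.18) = 0.00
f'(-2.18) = 0.00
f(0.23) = 0.00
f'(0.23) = 0.00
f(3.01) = 0.00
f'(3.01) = 0.00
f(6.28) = 0.00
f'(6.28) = 0.00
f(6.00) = 0.00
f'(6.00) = 0.00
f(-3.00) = 0.00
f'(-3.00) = 0.00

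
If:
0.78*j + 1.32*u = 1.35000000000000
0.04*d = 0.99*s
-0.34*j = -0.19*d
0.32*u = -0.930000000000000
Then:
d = 11.90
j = 6.65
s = 0.48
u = -2.91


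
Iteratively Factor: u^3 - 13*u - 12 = (u + 1)*(u^2 - u - 12) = (u - 4)*(u + 1)*(u + 3)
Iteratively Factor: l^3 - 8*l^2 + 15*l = (l - 3)*(l^2 - 5*l) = l*(l - 3)*(l - 5)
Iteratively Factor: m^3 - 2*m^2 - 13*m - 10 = (m + 2)*(m^2 - 4*m - 5) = (m + 1)*(m + 2)*(m - 5)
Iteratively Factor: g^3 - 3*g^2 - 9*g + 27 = (g - 3)*(g^2 - 9) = (g - 3)^2*(g + 3)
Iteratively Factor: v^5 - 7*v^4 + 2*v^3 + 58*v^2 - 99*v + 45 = (v - 1)*(v^4 - 6*v^3 - 4*v^2 + 54*v - 45) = (v - 5)*(v - 1)*(v^3 - v^2 - 9*v + 9) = (v - 5)*(v - 1)*(v + 3)*(v^2 - 4*v + 3) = (v - 5)*(v - 1)^2*(v + 3)*(v - 3)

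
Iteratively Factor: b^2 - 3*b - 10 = (b + 2)*(b - 5)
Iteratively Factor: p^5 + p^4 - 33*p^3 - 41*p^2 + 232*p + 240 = (p + 4)*(p^4 - 3*p^3 - 21*p^2 + 43*p + 60) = (p + 1)*(p + 4)*(p^3 - 4*p^2 - 17*p + 60) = (p + 1)*(p + 4)^2*(p^2 - 8*p + 15) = (p - 5)*(p + 1)*(p + 4)^2*(p - 3)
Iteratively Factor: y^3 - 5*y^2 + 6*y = (y)*(y^2 - 5*y + 6) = y*(y - 3)*(y - 2)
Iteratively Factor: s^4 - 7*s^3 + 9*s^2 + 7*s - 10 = (s + 1)*(s^3 - 8*s^2 + 17*s - 10) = (s - 2)*(s + 1)*(s^2 - 6*s + 5) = (s - 2)*(s - 1)*(s + 1)*(s - 5)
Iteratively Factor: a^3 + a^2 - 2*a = (a - 1)*(a^2 + 2*a) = (a - 1)*(a + 2)*(a)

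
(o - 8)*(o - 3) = o^2 - 11*o + 24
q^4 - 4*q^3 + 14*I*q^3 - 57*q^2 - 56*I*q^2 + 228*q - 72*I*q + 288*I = (q - 4)*(q + 3*I)^2*(q + 8*I)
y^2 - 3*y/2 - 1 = (y - 2)*(y + 1/2)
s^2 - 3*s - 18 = (s - 6)*(s + 3)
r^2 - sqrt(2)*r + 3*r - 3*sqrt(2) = (r + 3)*(r - sqrt(2))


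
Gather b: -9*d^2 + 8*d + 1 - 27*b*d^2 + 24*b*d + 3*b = b*(-27*d^2 + 24*d + 3) - 9*d^2 + 8*d + 1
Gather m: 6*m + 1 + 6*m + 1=12*m + 2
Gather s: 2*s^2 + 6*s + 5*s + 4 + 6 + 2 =2*s^2 + 11*s + 12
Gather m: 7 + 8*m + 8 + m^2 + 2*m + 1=m^2 + 10*m + 16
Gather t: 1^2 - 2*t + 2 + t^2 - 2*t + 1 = t^2 - 4*t + 4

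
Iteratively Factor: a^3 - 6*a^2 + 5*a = (a)*(a^2 - 6*a + 5) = a*(a - 1)*(a - 5)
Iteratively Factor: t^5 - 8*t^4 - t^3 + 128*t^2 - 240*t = (t - 3)*(t^4 - 5*t^3 - 16*t^2 + 80*t) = (t - 4)*(t - 3)*(t^3 - t^2 - 20*t) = t*(t - 4)*(t - 3)*(t^2 - t - 20) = t*(t - 4)*(t - 3)*(t + 4)*(t - 5)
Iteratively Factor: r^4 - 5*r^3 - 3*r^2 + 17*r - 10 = (r - 5)*(r^3 - 3*r + 2) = (r - 5)*(r + 2)*(r^2 - 2*r + 1) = (r - 5)*(r - 1)*(r + 2)*(r - 1)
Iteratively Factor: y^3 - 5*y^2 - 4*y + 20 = (y + 2)*(y^2 - 7*y + 10) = (y - 2)*(y + 2)*(y - 5)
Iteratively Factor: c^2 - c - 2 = (c - 2)*(c + 1)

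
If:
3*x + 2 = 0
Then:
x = -2/3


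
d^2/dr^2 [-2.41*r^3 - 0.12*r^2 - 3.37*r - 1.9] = -14.46*r - 0.24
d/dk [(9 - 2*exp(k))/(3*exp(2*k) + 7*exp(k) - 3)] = ((2*exp(k) - 9)*(6*exp(k) + 7) - 6*exp(2*k) - 14*exp(k) + 6)*exp(k)/(3*exp(2*k) + 7*exp(k) - 3)^2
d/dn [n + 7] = 1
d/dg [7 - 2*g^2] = -4*g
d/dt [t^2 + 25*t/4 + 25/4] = 2*t + 25/4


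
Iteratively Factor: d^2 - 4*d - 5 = (d + 1)*(d - 5)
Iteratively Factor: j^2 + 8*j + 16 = (j + 4)*(j + 4)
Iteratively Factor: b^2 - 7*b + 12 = (b - 3)*(b - 4)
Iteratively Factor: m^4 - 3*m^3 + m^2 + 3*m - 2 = (m - 1)*(m^3 - 2*m^2 - m + 2) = (m - 1)^2*(m^2 - m - 2) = (m - 2)*(m - 1)^2*(m + 1)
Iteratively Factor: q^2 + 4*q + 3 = (q + 3)*(q + 1)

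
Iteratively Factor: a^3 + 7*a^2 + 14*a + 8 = (a + 2)*(a^2 + 5*a + 4) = (a + 1)*(a + 2)*(a + 4)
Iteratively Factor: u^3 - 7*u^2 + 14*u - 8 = (u - 2)*(u^2 - 5*u + 4) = (u - 4)*(u - 2)*(u - 1)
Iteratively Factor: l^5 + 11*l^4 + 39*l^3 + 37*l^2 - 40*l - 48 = (l + 3)*(l^4 + 8*l^3 + 15*l^2 - 8*l - 16) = (l + 3)*(l + 4)*(l^3 + 4*l^2 - l - 4) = (l - 1)*(l + 3)*(l + 4)*(l^2 + 5*l + 4) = (l - 1)*(l + 1)*(l + 3)*(l + 4)*(l + 4)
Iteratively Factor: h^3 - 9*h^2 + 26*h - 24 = (h - 4)*(h^2 - 5*h + 6) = (h - 4)*(h - 2)*(h - 3)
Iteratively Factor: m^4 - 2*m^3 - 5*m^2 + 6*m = (m - 3)*(m^3 + m^2 - 2*m) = (m - 3)*(m + 2)*(m^2 - m) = (m - 3)*(m - 1)*(m + 2)*(m)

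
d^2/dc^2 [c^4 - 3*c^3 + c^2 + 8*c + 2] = 12*c^2 - 18*c + 2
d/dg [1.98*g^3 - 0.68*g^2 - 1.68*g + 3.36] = 5.94*g^2 - 1.36*g - 1.68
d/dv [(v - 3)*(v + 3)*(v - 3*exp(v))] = -3*v^2*exp(v) + 3*v^2 - 6*v*exp(v) + 27*exp(v) - 9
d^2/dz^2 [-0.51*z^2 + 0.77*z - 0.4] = -1.02000000000000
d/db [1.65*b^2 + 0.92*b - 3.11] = 3.3*b + 0.92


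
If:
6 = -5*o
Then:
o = -6/5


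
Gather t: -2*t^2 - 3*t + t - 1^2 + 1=-2*t^2 - 2*t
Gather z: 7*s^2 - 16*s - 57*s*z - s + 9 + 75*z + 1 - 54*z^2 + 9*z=7*s^2 - 17*s - 54*z^2 + z*(84 - 57*s) + 10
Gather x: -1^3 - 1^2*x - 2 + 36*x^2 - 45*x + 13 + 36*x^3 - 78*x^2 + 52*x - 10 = 36*x^3 - 42*x^2 + 6*x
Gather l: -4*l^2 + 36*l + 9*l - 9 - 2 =-4*l^2 + 45*l - 11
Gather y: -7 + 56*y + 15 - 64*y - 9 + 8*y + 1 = 0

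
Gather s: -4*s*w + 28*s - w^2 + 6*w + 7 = s*(28 - 4*w) - w^2 + 6*w + 7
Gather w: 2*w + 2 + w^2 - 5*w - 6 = w^2 - 3*w - 4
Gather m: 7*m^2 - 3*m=7*m^2 - 3*m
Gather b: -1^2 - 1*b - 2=-b - 3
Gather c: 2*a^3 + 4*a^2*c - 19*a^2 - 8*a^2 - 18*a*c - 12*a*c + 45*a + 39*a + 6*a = 2*a^3 - 27*a^2 + 90*a + c*(4*a^2 - 30*a)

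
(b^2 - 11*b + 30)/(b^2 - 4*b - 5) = (b - 6)/(b + 1)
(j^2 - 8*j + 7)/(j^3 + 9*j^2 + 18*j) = (j^2 - 8*j + 7)/(j*(j^2 + 9*j + 18))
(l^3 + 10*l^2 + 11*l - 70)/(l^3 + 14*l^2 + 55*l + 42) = (l^2 + 3*l - 10)/(l^2 + 7*l + 6)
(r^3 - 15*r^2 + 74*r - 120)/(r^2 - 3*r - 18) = (r^2 - 9*r + 20)/(r + 3)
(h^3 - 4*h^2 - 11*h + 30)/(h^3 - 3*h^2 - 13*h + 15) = (h - 2)/(h - 1)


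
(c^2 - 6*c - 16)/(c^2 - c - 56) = (c + 2)/(c + 7)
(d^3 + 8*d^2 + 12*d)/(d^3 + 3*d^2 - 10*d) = (d^2 + 8*d + 12)/(d^2 + 3*d - 10)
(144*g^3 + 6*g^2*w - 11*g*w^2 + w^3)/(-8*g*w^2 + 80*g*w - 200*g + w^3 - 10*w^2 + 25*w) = (-18*g^2 - 3*g*w + w^2)/(w^2 - 10*w + 25)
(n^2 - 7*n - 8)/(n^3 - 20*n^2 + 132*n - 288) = (n + 1)/(n^2 - 12*n + 36)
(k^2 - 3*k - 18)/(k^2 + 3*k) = (k - 6)/k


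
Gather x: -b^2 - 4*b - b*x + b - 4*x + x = -b^2 - 3*b + x*(-b - 3)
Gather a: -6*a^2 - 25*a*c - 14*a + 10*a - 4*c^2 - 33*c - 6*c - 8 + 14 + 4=-6*a^2 + a*(-25*c - 4) - 4*c^2 - 39*c + 10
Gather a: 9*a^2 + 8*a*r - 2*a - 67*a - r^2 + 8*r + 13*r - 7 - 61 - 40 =9*a^2 + a*(8*r - 69) - r^2 + 21*r - 108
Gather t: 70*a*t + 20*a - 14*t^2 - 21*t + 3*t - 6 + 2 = 20*a - 14*t^2 + t*(70*a - 18) - 4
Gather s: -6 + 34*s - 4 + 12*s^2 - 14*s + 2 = 12*s^2 + 20*s - 8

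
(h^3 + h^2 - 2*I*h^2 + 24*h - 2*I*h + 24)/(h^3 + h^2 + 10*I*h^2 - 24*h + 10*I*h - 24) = (h - 6*I)/(h + 6*I)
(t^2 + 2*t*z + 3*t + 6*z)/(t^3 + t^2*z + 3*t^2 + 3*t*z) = (t + 2*z)/(t*(t + z))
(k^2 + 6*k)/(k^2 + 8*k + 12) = k/(k + 2)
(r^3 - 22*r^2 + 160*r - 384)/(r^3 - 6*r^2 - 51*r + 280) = (r^2 - 14*r + 48)/(r^2 + 2*r - 35)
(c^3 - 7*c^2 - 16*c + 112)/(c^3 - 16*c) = (c - 7)/c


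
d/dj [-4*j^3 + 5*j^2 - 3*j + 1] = -12*j^2 + 10*j - 3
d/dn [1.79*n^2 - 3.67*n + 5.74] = 3.58*n - 3.67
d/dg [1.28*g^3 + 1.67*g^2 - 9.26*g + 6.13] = 3.84*g^2 + 3.34*g - 9.26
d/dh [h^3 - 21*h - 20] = 3*h^2 - 21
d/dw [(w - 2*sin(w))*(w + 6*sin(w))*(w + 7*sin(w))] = 11*w^2*cos(w) + 3*w^2 + 22*w*sin(w) + 16*w*sin(2*w) - 252*sin(w)^2*cos(w) + 16*sin(w)^2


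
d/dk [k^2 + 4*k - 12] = 2*k + 4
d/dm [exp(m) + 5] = exp(m)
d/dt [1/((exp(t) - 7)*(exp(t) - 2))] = (9 - 2*exp(t))*exp(t)/(exp(4*t) - 18*exp(3*t) + 109*exp(2*t) - 252*exp(t) + 196)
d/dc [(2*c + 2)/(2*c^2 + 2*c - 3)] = 2*(2*c^2 + 2*c - 2*(c + 1)*(2*c + 1) - 3)/(2*c^2 + 2*c - 3)^2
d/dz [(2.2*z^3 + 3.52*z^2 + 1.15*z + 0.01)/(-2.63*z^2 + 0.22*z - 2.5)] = (-5.786*z^4 + 0.968*z^3 - 12.7011*z^2 - 17.5474*z - 2.8772)/(6.9169*z^4 - 1.1572*z^3 + 13.1984*z^2 - 1.1*z + 6.25)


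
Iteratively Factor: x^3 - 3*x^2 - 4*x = (x)*(x^2 - 3*x - 4) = x*(x + 1)*(x - 4)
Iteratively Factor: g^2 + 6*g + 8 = (g + 4)*(g + 2)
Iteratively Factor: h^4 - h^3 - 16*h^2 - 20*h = (h)*(h^3 - h^2 - 16*h - 20) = h*(h + 2)*(h^2 - 3*h - 10) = h*(h - 5)*(h + 2)*(h + 2)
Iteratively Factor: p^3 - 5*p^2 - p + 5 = (p - 1)*(p^2 - 4*p - 5) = (p - 5)*(p - 1)*(p + 1)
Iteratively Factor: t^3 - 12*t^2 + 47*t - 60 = (t - 3)*(t^2 - 9*t + 20) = (t - 5)*(t - 3)*(t - 4)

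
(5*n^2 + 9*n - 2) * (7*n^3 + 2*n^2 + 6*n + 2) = 35*n^5 + 73*n^4 + 34*n^3 + 60*n^2 + 6*n - 4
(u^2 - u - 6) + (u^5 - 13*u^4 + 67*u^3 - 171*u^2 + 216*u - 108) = u^5 - 13*u^4 + 67*u^3 - 170*u^2 + 215*u - 114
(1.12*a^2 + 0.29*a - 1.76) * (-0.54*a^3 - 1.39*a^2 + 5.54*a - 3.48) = -0.6048*a^5 - 1.7134*a^4 + 6.7521*a^3 + 0.155399999999999*a^2 - 10.7596*a + 6.1248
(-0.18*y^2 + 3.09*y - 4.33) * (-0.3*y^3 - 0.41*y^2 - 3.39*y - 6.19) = 0.054*y^5 - 0.8532*y^4 + 0.6423*y^3 - 7.5856*y^2 - 4.4484*y + 26.8027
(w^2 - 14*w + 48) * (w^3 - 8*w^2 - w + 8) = w^5 - 22*w^4 + 159*w^3 - 362*w^2 - 160*w + 384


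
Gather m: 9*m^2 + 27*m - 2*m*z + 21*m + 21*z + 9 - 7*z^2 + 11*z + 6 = 9*m^2 + m*(48 - 2*z) - 7*z^2 + 32*z + 15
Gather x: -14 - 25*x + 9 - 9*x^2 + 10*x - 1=-9*x^2 - 15*x - 6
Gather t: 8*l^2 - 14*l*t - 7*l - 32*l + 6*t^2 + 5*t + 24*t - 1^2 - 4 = 8*l^2 - 39*l + 6*t^2 + t*(29 - 14*l) - 5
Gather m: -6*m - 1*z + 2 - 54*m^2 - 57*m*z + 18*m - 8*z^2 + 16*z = -54*m^2 + m*(12 - 57*z) - 8*z^2 + 15*z + 2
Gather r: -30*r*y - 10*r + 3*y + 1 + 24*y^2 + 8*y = r*(-30*y - 10) + 24*y^2 + 11*y + 1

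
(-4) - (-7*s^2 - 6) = 7*s^2 + 2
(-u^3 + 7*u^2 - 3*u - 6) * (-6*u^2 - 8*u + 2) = 6*u^5 - 34*u^4 - 40*u^3 + 74*u^2 + 42*u - 12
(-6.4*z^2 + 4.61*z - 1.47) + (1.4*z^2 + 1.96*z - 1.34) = -5.0*z^2 + 6.57*z - 2.81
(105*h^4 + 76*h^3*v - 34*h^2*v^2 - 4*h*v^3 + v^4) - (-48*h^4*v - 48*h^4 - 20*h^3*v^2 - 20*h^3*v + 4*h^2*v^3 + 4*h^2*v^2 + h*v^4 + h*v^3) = 48*h^4*v + 153*h^4 + 20*h^3*v^2 + 96*h^3*v - 4*h^2*v^3 - 38*h^2*v^2 - h*v^4 - 5*h*v^3 + v^4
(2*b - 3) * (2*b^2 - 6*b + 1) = 4*b^3 - 18*b^2 + 20*b - 3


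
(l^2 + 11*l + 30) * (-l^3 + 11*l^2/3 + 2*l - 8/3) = -l^5 - 22*l^4/3 + 37*l^3/3 + 388*l^2/3 + 92*l/3 - 80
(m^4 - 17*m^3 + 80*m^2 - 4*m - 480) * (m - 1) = m^5 - 18*m^4 + 97*m^3 - 84*m^2 - 476*m + 480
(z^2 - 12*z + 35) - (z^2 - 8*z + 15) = 20 - 4*z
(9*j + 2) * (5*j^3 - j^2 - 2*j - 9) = 45*j^4 + j^3 - 20*j^2 - 85*j - 18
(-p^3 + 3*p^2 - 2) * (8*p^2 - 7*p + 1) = -8*p^5 + 31*p^4 - 22*p^3 - 13*p^2 + 14*p - 2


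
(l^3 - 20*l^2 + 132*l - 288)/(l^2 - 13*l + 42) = (l^2 - 14*l + 48)/(l - 7)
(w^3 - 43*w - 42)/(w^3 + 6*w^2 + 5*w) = (w^2 - w - 42)/(w*(w + 5))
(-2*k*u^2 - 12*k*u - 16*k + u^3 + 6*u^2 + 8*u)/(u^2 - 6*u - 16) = (-2*k*u - 8*k + u^2 + 4*u)/(u - 8)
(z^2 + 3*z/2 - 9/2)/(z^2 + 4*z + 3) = (z - 3/2)/(z + 1)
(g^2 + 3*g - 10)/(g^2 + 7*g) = (g^2 + 3*g - 10)/(g*(g + 7))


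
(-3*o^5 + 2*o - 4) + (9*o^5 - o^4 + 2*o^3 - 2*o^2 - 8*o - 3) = 6*o^5 - o^4 + 2*o^3 - 2*o^2 - 6*o - 7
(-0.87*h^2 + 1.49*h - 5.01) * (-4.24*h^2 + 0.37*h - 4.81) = 3.6888*h^4 - 6.6395*h^3 + 25.9784*h^2 - 9.0206*h + 24.0981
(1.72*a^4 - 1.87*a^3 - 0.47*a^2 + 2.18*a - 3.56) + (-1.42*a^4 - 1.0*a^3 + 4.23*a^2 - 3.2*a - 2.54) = 0.3*a^4 - 2.87*a^3 + 3.76*a^2 - 1.02*a - 6.1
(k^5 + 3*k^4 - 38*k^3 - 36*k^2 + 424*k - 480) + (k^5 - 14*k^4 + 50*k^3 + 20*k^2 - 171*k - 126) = 2*k^5 - 11*k^4 + 12*k^3 - 16*k^2 + 253*k - 606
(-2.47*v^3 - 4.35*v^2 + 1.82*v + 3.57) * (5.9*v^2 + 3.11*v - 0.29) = -14.573*v^5 - 33.3467*v^4 - 2.0742*v^3 + 27.9847*v^2 + 10.5749*v - 1.0353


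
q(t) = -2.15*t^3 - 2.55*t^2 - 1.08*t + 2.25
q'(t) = -6.45*t^2 - 5.1*t - 1.08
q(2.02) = -28.06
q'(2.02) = -37.70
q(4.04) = -185.50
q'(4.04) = -126.96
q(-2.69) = 28.55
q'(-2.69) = -34.03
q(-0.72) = 2.51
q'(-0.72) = -0.75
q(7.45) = -1036.34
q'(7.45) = -397.07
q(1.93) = -24.79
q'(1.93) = -34.95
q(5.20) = -374.63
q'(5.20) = -202.01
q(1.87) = -22.75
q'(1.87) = -33.17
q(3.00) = -81.99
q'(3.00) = -74.43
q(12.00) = -4093.11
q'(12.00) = -991.08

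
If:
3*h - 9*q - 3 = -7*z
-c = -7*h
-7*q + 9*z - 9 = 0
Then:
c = 32*z/3 - 20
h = 32*z/21 - 20/7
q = 9*z/7 - 9/7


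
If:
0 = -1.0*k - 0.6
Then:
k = -0.60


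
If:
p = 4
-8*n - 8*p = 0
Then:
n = -4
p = 4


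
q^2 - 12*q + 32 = (q - 8)*(q - 4)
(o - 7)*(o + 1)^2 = o^3 - 5*o^2 - 13*o - 7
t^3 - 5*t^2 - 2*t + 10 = (t - 5)*(t - sqrt(2))*(t + sqrt(2))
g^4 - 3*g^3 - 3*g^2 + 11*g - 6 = (g - 3)*(g - 1)^2*(g + 2)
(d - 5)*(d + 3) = d^2 - 2*d - 15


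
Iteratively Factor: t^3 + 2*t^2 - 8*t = (t - 2)*(t^2 + 4*t) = (t - 2)*(t + 4)*(t)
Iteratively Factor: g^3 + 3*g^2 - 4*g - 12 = (g + 2)*(g^2 + g - 6) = (g - 2)*(g + 2)*(g + 3)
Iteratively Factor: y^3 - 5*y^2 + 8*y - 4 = (y - 2)*(y^2 - 3*y + 2) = (y - 2)^2*(y - 1)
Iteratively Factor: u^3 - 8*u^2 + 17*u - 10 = (u - 5)*(u^2 - 3*u + 2) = (u - 5)*(u - 1)*(u - 2)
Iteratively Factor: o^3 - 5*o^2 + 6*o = (o)*(o^2 - 5*o + 6) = o*(o - 2)*(o - 3)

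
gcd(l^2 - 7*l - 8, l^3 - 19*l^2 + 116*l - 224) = l - 8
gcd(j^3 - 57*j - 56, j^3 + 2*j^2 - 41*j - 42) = j^2 + 8*j + 7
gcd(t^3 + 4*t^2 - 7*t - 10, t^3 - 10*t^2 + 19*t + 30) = t + 1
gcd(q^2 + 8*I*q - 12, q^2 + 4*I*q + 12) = q + 6*I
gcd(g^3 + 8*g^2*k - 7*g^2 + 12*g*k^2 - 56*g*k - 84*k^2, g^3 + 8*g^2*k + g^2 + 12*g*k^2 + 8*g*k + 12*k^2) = g^2 + 8*g*k + 12*k^2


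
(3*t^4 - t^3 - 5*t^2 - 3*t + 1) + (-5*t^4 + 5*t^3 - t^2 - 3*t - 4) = -2*t^4 + 4*t^3 - 6*t^2 - 6*t - 3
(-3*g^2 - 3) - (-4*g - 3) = -3*g^2 + 4*g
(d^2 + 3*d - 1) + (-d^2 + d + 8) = 4*d + 7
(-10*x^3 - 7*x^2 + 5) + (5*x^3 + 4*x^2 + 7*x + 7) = -5*x^3 - 3*x^2 + 7*x + 12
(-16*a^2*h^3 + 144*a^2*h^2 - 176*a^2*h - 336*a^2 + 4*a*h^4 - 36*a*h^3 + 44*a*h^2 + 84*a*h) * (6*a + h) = -96*a^3*h^3 + 864*a^3*h^2 - 1056*a^3*h - 2016*a^3 + 8*a^2*h^4 - 72*a^2*h^3 + 88*a^2*h^2 + 168*a^2*h + 4*a*h^5 - 36*a*h^4 + 44*a*h^3 + 84*a*h^2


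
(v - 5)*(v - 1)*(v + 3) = v^3 - 3*v^2 - 13*v + 15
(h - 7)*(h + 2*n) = h^2 + 2*h*n - 7*h - 14*n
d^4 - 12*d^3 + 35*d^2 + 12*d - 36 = (d - 6)^2*(d - 1)*(d + 1)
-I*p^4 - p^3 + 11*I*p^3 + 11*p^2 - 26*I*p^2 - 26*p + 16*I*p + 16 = (p - 8)*(p - 2)*(p - I)*(-I*p + I)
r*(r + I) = r^2 + I*r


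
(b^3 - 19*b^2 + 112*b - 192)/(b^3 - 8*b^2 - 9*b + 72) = (b - 8)/(b + 3)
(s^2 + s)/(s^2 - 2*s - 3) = s/(s - 3)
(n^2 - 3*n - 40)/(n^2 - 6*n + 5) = (n^2 - 3*n - 40)/(n^2 - 6*n + 5)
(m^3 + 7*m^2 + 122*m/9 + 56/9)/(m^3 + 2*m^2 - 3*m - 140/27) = 3*(3*m^2 + 14*m + 8)/(9*m^2 - 3*m - 20)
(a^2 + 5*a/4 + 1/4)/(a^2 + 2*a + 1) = (a + 1/4)/(a + 1)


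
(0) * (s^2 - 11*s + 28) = 0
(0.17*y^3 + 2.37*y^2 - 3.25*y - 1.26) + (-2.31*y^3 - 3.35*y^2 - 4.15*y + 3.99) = -2.14*y^3 - 0.98*y^2 - 7.4*y + 2.73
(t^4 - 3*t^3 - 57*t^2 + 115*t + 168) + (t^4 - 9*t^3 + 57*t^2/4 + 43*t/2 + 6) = 2*t^4 - 12*t^3 - 171*t^2/4 + 273*t/2 + 174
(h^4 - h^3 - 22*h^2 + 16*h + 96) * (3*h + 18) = 3*h^5 + 15*h^4 - 84*h^3 - 348*h^2 + 576*h + 1728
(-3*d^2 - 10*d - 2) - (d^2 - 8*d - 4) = -4*d^2 - 2*d + 2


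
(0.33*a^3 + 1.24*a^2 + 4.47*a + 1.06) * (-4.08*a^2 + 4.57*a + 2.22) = -1.3464*a^5 - 3.5511*a^4 - 11.8382*a^3 + 18.8559*a^2 + 14.7676*a + 2.3532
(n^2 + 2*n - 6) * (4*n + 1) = 4*n^3 + 9*n^2 - 22*n - 6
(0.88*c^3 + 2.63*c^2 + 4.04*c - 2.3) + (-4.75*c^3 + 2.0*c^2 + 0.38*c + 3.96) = -3.87*c^3 + 4.63*c^2 + 4.42*c + 1.66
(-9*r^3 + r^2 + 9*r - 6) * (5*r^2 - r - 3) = -45*r^5 + 14*r^4 + 71*r^3 - 42*r^2 - 21*r + 18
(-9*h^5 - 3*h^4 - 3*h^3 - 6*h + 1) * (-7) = 63*h^5 + 21*h^4 + 21*h^3 + 42*h - 7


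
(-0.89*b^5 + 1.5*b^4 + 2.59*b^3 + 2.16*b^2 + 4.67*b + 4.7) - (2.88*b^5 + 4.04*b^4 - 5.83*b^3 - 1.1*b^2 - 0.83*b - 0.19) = -3.77*b^5 - 2.54*b^4 + 8.42*b^3 + 3.26*b^2 + 5.5*b + 4.89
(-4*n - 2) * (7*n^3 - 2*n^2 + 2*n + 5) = -28*n^4 - 6*n^3 - 4*n^2 - 24*n - 10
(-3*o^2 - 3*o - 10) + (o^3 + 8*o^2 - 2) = o^3 + 5*o^2 - 3*o - 12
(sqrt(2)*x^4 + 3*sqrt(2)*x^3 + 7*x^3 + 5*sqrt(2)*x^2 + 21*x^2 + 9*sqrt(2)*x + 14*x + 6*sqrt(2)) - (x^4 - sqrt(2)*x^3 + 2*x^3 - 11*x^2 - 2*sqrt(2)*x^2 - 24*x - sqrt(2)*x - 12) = -x^4 + sqrt(2)*x^4 + 5*x^3 + 4*sqrt(2)*x^3 + 7*sqrt(2)*x^2 + 32*x^2 + 10*sqrt(2)*x + 38*x + 6*sqrt(2) + 12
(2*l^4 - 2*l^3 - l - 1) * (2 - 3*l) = -6*l^5 + 10*l^4 - 4*l^3 + 3*l^2 + l - 2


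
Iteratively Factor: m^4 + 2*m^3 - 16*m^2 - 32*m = (m + 4)*(m^3 - 2*m^2 - 8*m) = m*(m + 4)*(m^2 - 2*m - 8) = m*(m + 2)*(m + 4)*(m - 4)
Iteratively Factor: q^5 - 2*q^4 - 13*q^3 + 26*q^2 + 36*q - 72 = (q - 3)*(q^4 + q^3 - 10*q^2 - 4*q + 24) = (q - 3)*(q - 2)*(q^3 + 3*q^2 - 4*q - 12) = (q - 3)*(q - 2)*(q + 2)*(q^2 + q - 6) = (q - 3)*(q - 2)^2*(q + 2)*(q + 3)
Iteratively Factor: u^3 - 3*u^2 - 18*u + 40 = (u - 2)*(u^2 - u - 20) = (u - 5)*(u - 2)*(u + 4)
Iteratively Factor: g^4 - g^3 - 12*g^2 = (g + 3)*(g^3 - 4*g^2) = g*(g + 3)*(g^2 - 4*g) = g*(g - 4)*(g + 3)*(g)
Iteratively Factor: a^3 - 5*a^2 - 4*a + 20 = (a + 2)*(a^2 - 7*a + 10) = (a - 2)*(a + 2)*(a - 5)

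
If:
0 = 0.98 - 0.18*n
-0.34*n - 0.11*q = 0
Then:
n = 5.44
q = -16.83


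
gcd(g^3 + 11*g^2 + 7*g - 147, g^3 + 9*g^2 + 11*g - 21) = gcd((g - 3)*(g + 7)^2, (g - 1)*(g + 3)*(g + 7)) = g + 7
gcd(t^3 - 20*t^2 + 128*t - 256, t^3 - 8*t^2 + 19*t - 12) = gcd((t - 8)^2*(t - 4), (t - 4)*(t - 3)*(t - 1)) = t - 4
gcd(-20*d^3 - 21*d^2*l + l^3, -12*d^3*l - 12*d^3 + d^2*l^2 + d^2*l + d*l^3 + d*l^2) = 4*d + l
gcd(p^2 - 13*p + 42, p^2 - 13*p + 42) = p^2 - 13*p + 42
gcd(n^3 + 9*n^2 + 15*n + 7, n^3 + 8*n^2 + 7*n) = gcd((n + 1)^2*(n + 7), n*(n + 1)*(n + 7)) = n^2 + 8*n + 7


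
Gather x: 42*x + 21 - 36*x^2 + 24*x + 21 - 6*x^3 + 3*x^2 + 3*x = -6*x^3 - 33*x^2 + 69*x + 42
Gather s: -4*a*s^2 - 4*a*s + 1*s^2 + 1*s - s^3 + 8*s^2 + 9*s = -s^3 + s^2*(9 - 4*a) + s*(10 - 4*a)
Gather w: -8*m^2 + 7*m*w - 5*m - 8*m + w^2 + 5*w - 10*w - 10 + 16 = -8*m^2 - 13*m + w^2 + w*(7*m - 5) + 6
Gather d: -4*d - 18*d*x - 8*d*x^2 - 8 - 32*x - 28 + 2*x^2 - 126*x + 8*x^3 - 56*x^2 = d*(-8*x^2 - 18*x - 4) + 8*x^3 - 54*x^2 - 158*x - 36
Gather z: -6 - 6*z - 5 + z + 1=-5*z - 10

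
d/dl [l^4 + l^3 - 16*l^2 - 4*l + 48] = 4*l^3 + 3*l^2 - 32*l - 4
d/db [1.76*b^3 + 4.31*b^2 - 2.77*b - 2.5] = 5.28*b^2 + 8.62*b - 2.77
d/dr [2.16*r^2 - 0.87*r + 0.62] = 4.32*r - 0.87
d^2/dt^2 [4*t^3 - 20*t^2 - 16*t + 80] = 24*t - 40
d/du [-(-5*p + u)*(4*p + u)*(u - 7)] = 20*p^2 + 2*p*u - 7*p - 3*u^2 + 14*u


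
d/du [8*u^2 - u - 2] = 16*u - 1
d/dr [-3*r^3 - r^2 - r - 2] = -9*r^2 - 2*r - 1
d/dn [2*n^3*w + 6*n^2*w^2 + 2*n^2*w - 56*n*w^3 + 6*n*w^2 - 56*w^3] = 2*w*(3*n^2 + 6*n*w + 2*n - 28*w^2 + 3*w)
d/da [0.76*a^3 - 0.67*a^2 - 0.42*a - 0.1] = 2.28*a^2 - 1.34*a - 0.42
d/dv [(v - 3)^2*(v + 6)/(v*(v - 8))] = (v^4 - 16*v^3 + 27*v^2 - 108*v + 432)/(v^2*(v^2 - 16*v + 64))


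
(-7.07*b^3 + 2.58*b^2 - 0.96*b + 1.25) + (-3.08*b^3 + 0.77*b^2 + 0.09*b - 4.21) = -10.15*b^3 + 3.35*b^2 - 0.87*b - 2.96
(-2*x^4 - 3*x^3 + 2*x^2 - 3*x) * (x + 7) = -2*x^5 - 17*x^4 - 19*x^3 + 11*x^2 - 21*x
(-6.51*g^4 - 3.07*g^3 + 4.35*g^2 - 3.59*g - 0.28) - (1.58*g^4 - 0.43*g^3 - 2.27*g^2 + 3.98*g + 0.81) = -8.09*g^4 - 2.64*g^3 + 6.62*g^2 - 7.57*g - 1.09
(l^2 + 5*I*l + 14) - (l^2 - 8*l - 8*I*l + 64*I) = 8*l + 13*I*l + 14 - 64*I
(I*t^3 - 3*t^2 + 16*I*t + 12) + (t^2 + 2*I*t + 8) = I*t^3 - 2*t^2 + 18*I*t + 20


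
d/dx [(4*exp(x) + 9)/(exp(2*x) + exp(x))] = (-4*exp(2*x) - 18*exp(x) - 9)*exp(-x)/(exp(2*x) + 2*exp(x) + 1)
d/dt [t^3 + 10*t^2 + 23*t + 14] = 3*t^2 + 20*t + 23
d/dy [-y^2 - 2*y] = -2*y - 2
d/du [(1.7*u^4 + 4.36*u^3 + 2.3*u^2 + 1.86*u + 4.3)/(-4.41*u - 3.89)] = (-22.491*u^4 - 64.9072*u^3 - 61.0242*u^2 - 17.894*u + 11.7276)/(19.4481*u^2 + 34.3098*u + 15.1321)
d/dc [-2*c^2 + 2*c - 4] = 2 - 4*c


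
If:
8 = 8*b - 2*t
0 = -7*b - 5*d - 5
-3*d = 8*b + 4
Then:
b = -5/19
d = -12/19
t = -96/19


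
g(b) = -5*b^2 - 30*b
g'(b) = -10*b - 30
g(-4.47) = 34.20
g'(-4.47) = 14.70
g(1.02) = -35.80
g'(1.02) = -40.20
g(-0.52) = 14.25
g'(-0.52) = -24.80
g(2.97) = -133.20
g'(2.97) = -59.70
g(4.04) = -202.81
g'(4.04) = -70.40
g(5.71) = -334.32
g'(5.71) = -87.10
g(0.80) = -27.20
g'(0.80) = -38.00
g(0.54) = -17.66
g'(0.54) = -35.40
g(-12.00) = -360.00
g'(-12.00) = 90.00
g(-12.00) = -360.00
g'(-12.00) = 90.00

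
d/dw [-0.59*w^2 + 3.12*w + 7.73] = 3.12 - 1.18*w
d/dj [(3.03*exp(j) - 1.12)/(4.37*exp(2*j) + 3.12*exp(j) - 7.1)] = (-13.2411*exp(2*j) + 9.7888*exp(j) - 18.0186)*exp(j)/(19.0969*exp(4*j) + 27.2688*exp(3*j) - 52.3196*exp(2*j) - 44.304*exp(j) + 50.41)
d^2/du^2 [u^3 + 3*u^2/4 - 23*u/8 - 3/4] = 6*u + 3/2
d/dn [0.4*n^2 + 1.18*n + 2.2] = 0.8*n + 1.18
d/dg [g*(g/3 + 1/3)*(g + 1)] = (g + 1)*(3*g + 1)/3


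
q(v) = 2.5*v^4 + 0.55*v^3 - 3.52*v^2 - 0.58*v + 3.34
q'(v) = 10.0*v^3 + 1.65*v^2 - 7.04*v - 0.58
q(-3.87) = 481.76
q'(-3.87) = -528.23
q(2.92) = 167.08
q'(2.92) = 241.90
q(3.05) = 200.77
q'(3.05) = 277.02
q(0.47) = 2.47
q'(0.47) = -2.49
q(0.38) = 2.69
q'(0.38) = -2.47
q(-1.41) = 5.50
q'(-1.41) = -15.41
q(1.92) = 27.12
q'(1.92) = 62.76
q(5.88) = 2978.51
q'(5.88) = 2048.05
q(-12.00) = 50393.02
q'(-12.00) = -16958.50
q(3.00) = 187.27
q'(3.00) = 263.15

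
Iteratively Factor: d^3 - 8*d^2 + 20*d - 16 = (d - 4)*(d^2 - 4*d + 4) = (d - 4)*(d - 2)*(d - 2)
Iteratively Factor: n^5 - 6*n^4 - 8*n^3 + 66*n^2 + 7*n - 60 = (n - 5)*(n^4 - n^3 - 13*n^2 + n + 12) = (n - 5)*(n + 1)*(n^3 - 2*n^2 - 11*n + 12) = (n - 5)*(n - 4)*(n + 1)*(n^2 + 2*n - 3) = (n - 5)*(n - 4)*(n - 1)*(n + 1)*(n + 3)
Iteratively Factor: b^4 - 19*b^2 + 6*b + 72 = (b + 2)*(b^3 - 2*b^2 - 15*b + 36) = (b - 3)*(b + 2)*(b^2 + b - 12) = (b - 3)^2*(b + 2)*(b + 4)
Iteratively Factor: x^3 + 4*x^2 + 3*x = (x)*(x^2 + 4*x + 3) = x*(x + 3)*(x + 1)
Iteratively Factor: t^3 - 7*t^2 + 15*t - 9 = (t - 3)*(t^2 - 4*t + 3) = (t - 3)^2*(t - 1)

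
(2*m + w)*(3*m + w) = 6*m^2 + 5*m*w + w^2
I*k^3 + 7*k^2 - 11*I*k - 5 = (k - 5*I)*(k - I)*(I*k + 1)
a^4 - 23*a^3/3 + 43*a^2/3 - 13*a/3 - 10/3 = (a - 5)*(a - 2)*(a - 1)*(a + 1/3)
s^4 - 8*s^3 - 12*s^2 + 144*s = s*(s - 6)^2*(s + 4)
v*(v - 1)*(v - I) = v^3 - v^2 - I*v^2 + I*v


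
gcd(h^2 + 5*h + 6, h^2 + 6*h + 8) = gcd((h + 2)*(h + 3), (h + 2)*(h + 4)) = h + 2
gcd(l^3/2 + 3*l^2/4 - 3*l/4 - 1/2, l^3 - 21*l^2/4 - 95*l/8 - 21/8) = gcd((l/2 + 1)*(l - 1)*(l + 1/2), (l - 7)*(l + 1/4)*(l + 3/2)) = 1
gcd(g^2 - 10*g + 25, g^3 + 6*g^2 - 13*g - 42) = 1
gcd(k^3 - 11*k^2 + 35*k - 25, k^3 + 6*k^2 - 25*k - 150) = k - 5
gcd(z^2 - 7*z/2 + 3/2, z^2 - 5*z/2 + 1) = z - 1/2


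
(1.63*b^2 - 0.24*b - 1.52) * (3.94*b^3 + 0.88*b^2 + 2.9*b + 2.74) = 6.4222*b^5 + 0.4888*b^4 - 1.473*b^3 + 2.4326*b^2 - 5.0656*b - 4.1648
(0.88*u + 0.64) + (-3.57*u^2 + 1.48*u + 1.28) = -3.57*u^2 + 2.36*u + 1.92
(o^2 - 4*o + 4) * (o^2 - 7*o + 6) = o^4 - 11*o^3 + 38*o^2 - 52*o + 24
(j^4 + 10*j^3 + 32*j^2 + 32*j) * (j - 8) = j^5 + 2*j^4 - 48*j^3 - 224*j^2 - 256*j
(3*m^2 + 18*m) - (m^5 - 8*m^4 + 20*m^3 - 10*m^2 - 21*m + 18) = -m^5 + 8*m^4 - 20*m^3 + 13*m^2 + 39*m - 18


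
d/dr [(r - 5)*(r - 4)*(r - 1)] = 3*r^2 - 20*r + 29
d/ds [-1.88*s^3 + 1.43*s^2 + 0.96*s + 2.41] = -5.64*s^2 + 2.86*s + 0.96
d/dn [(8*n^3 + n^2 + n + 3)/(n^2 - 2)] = (8*n^4 - 49*n^2 - 10*n - 2)/(n^4 - 4*n^2 + 4)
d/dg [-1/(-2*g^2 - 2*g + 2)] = (-g - 1/2)/(g^2 + g - 1)^2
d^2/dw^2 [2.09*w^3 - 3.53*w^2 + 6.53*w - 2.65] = 12.54*w - 7.06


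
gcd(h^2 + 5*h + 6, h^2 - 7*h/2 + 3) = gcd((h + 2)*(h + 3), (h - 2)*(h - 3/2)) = 1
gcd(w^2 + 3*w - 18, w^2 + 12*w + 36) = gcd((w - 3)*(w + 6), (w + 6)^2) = w + 6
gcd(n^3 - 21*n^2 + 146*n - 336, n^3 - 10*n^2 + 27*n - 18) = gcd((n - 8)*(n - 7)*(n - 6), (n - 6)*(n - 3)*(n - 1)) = n - 6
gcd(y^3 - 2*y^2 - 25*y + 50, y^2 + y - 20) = y + 5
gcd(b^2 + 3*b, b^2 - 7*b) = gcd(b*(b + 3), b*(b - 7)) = b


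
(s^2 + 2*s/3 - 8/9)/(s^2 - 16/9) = (3*s - 2)/(3*s - 4)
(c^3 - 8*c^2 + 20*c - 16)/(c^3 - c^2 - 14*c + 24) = (c^2 - 6*c + 8)/(c^2 + c - 12)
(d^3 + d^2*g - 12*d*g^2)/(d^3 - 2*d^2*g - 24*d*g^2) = (d - 3*g)/(d - 6*g)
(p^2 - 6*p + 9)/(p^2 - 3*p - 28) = (-p^2 + 6*p - 9)/(-p^2 + 3*p + 28)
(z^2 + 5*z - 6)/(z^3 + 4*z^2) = (z^2 + 5*z - 6)/(z^2*(z + 4))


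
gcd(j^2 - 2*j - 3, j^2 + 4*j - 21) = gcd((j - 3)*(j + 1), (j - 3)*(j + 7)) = j - 3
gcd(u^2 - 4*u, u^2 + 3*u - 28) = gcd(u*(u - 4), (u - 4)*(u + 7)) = u - 4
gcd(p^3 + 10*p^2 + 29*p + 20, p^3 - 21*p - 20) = p^2 + 5*p + 4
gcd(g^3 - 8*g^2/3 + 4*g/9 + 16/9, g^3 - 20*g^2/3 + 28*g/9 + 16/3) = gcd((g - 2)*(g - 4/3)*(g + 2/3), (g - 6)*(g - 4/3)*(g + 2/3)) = g^2 - 2*g/3 - 8/9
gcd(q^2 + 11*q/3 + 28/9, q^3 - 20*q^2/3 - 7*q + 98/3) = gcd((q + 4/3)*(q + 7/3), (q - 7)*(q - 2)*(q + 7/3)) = q + 7/3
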